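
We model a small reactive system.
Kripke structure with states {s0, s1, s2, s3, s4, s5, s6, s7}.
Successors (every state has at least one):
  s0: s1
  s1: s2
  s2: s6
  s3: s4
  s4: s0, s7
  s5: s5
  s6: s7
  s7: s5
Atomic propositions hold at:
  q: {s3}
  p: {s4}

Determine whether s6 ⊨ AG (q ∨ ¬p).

Yes

Sat(¬p) = {s0, s1, s2, s3, s5, s6, s7}
Sat(q ∨ ¬p) = {s0, s1, s2, s3, s5, s6, s7}
AG (q ∨ ¬p): greatest fixpoint, start Z0 = {s0, s1, s2, s3, s5, s6, s7}, keep only states in Sat with every successor in Z. Z1 = {s0, s1, s2, s5, s6, s7}; fixed.
Sat(AG (q ∨ ¬p)) = {s0, s1, s2, s5, s6, s7}
s6 ∈ Sat(AG (q ∨ ¬p)) = {s0, s1, s2, s5, s6, s7}, so the formula holds at s6.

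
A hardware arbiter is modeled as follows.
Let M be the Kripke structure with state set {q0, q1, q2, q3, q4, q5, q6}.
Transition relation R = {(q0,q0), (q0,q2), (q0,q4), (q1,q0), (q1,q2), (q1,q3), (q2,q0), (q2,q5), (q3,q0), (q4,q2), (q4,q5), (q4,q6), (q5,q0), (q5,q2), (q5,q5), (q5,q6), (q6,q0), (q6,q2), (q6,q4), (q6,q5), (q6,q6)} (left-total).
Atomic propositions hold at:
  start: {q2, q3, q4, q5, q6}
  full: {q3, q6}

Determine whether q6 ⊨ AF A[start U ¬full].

No

Sat(¬full) = {q0, q1, q2, q4, q5}
A[start U ¬full]: least fixpoint, start Z0 = Sat(¬full) = {q0, q1, q2, q4, q5}, add states in Sat(start) with every successor in Z. Z1 = {q0, q1, q2, q3, q4, q5}; fixed.
Sat(A[start U ¬full]) = {q0, q1, q2, q3, q4, q5}
AF A[start U ¬full]: least fixpoint, start Z0 = {q0, q1, q2, q3, q4, q5}, add states with every successor in Z. Already a fixed point.
Sat(AF A[start U ¬full]) = {q0, q1, q2, q3, q4, q5}
q6 ∉ Sat(AF A[start U ¬full]) = {q0, q1, q2, q3, q4, q5}, so the formula does not hold at q6.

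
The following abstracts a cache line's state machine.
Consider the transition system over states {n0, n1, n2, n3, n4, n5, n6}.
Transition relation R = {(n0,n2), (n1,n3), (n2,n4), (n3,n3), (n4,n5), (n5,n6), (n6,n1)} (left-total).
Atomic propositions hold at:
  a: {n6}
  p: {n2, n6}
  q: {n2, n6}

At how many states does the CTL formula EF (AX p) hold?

4

Sat(AX p) = {s : every successor in {n2, n6}} = {n0, n5}
EF (AX p): least fixpoint, start Z0 = {n0, n5}, add states with some successor in Z. Z1 = {n0, n4, n5}; Z2 = {n0, n2, n4, n5}; fixed.
Sat(EF (AX p)) = {n0, n2, n4, n5}
|Sat(EF (AX p))| = |{n0, n2, n4, n5}| = 4.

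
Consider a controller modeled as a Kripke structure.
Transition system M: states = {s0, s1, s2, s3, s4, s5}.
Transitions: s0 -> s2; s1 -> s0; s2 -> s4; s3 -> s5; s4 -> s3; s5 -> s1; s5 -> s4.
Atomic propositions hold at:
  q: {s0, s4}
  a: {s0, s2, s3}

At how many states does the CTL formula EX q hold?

3

Sat(EX q) = {s : some successor in {s0, s4}} = {s1, s2, s5}
|Sat(EX q)| = |{s1, s2, s5}| = 3.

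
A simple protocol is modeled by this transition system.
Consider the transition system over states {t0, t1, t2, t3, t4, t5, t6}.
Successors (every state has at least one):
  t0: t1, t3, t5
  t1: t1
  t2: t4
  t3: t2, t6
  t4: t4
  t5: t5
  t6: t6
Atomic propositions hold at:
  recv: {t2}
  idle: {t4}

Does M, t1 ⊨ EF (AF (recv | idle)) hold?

Sat(recv | idle) = {t2, t4}
AF (recv | idle): least fixpoint, start Z0 = {t2, t4}, add states with every successor in Z. Already a fixed point.
Sat(AF (recv | idle)) = {t2, t4}
EF (AF (recv | idle)): least fixpoint, start Z0 = {t2, t4}, add states with some successor in Z. Z1 = {t2, t3, t4}; Z2 = {t0, t2, t3, t4}; fixed.
Sat(EF (AF (recv | idle))) = {t0, t2, t3, t4}
t1 ∉ Sat(EF (AF (recv | idle))) = {t0, t2, t3, t4}, so the formula does not hold at t1.

No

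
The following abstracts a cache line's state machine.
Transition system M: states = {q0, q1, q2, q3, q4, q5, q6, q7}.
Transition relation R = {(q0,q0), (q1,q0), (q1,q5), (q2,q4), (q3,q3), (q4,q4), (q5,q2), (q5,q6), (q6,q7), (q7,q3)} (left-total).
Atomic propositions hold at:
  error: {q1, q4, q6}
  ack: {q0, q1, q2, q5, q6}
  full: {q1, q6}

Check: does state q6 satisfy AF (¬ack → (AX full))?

Sat(¬ack) = {q3, q4, q7}
Sat(AX full) = {s : every successor in {q1, q6}} = ∅
Sat(¬ack → (AX full)) = {q0, q1, q2, q5, q6}
AF (¬ack → (AX full)): least fixpoint, start Z0 = {q0, q1, q2, q5, q6}, add states with every successor in Z. Already a fixed point.
Sat(AF (¬ack → (AX full))) = {q0, q1, q2, q5, q6}
q6 ∈ Sat(AF (¬ack → (AX full))) = {q0, q1, q2, q5, q6}, so the formula holds at q6.

Yes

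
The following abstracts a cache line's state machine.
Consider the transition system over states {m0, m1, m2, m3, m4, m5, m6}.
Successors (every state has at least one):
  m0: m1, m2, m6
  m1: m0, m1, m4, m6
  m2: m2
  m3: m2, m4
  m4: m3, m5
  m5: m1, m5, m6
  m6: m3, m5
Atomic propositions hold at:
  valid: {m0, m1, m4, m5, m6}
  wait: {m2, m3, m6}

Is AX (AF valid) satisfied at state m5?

AF valid: least fixpoint, start Z0 = {m0, m1, m4, m5, m6}, add states with every successor in Z. Already a fixed point.
Sat(AF valid) = {m0, m1, m4, m5, m6}
Sat(AX (AF valid)) = {s : every successor in {m0, m1, m4, m5, m6}} = {m1, m5}
m5 ∈ Sat(AX (AF valid)) = {m1, m5}, so the formula holds at m5.

Yes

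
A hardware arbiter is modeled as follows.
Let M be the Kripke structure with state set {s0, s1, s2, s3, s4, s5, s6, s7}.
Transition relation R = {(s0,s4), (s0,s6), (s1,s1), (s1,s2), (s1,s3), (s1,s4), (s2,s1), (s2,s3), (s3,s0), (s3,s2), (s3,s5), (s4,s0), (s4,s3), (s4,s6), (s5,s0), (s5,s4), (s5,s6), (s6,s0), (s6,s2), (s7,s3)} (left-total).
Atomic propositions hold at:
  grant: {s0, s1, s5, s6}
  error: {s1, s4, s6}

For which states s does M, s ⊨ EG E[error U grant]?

{s0, s1, s4, s5, s6}

E[error U grant]: least fixpoint, start Z0 = Sat(grant) = {s0, s1, s5, s6}, add states in Sat(error) with some successor in Z. Z1 = {s0, s1, s4, s5, s6}; fixed.
Sat(E[error U grant]) = {s0, s1, s4, s5, s6}
EG E[error U grant]: greatest fixpoint, start Z0 = {s0, s1, s4, s5, s6}, keep only states in Sat with some successor in Z. Already a fixed point.
Sat(EG E[error U grant]) = {s0, s1, s4, s5, s6}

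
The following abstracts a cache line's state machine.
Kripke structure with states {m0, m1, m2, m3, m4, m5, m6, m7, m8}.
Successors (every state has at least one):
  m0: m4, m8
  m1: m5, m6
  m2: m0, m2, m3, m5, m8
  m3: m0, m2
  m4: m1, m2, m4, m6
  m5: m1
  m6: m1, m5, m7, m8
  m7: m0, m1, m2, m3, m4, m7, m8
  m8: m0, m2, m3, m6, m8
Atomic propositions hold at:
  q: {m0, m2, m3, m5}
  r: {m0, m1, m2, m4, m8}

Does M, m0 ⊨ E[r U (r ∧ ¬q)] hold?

Sat(¬q) = {m1, m4, m6, m7, m8}
Sat(r ∧ ¬q) = {m1, m4, m8}
E[r U (r ∧ ¬q)]: least fixpoint, start Z0 = Sat((r ∧ ¬q)) = {m1, m4, m8}, add states in Sat(r) with some successor in Z. Z1 = {m0, m1, m2, m4, m8}; fixed.
Sat(E[r U (r ∧ ¬q)]) = {m0, m1, m2, m4, m8}
m0 ∈ Sat(E[r U (r ∧ ¬q)]) = {m0, m1, m2, m4, m8}, so the formula holds at m0.

Yes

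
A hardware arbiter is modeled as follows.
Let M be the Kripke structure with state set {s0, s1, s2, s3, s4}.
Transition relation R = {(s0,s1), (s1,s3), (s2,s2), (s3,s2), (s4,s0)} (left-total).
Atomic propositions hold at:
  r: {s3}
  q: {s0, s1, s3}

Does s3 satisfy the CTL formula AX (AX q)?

Sat(AX q) = {s : every successor in {s0, s1, s3}} = {s0, s1, s4}
Sat(AX (AX q)) = {s : every successor in {s0, s1, s4}} = {s0, s4}
s3 ∉ Sat(AX (AX q)) = {s0, s4}, so the formula does not hold at s3.

No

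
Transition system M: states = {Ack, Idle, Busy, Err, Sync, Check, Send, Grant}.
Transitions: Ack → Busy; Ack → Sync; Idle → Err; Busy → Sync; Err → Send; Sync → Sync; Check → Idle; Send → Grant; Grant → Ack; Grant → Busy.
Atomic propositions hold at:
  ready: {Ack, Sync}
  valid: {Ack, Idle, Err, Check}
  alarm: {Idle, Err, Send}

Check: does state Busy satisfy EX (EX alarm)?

No

Sat(EX alarm) = {s : some successor in {Idle, Err, Send}} = {Idle, Err, Check}
Sat(EX (EX alarm)) = {s : some successor in {Idle, Err, Check}} = {Idle, Check}
Busy ∉ Sat(EX (EX alarm)) = {Idle, Check}, so the formula does not hold at Busy.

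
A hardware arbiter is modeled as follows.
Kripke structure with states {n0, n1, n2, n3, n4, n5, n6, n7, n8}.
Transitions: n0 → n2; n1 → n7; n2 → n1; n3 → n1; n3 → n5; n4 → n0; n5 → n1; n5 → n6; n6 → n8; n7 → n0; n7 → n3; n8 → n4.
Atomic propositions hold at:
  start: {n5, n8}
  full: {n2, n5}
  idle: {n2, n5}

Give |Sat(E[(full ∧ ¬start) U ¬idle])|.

Sat(¬start) = {n0, n1, n2, n3, n4, n6, n7}
Sat(full ∧ ¬start) = {n2}
Sat(¬idle) = {n0, n1, n3, n4, n6, n7, n8}
E[(full ∧ ¬start) U ¬idle]: least fixpoint, start Z0 = Sat(¬idle) = {n0, n1, n3, n4, n6, n7, n8}, add states in Sat(full ∧ ¬start) with some successor in Z. Z1 = {n0, n1, n2, n3, n4, n6, n7, n8}; fixed.
Sat(E[(full ∧ ¬start) U ¬idle]) = {n0, n1, n2, n3, n4, n6, n7, n8}
|Sat(E[(full ∧ ¬start) U ¬idle])| = |{n0, n1, n2, n3, n4, n6, n7, n8}| = 8.

8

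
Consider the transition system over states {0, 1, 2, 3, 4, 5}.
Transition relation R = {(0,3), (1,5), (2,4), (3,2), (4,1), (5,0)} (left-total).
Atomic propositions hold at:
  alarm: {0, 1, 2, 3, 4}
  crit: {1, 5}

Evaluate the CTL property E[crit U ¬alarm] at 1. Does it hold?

Yes

Sat(¬alarm) = {5}
E[crit U ¬alarm]: least fixpoint, start Z0 = Sat(¬alarm) = {5}, add states in Sat(crit) with some successor in Z. Z1 = {1, 5}; fixed.
Sat(E[crit U ¬alarm]) = {1, 5}
1 ∈ Sat(E[crit U ¬alarm]) = {1, 5}, so the formula holds at 1.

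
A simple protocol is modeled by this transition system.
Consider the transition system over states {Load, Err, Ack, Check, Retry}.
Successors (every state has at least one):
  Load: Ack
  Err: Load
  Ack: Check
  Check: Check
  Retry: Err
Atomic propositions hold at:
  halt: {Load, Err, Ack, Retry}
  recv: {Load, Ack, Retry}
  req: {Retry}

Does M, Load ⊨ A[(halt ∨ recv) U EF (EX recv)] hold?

Yes

Sat(halt ∨ recv) = {Load, Err, Ack, Retry}
Sat(EX recv) = {s : some successor in {Load, Ack, Retry}} = {Load, Err}
EF (EX recv): least fixpoint, start Z0 = {Load, Err}, add states with some successor in Z. Z1 = {Load, Err, Retry}; fixed.
Sat(EF (EX recv)) = {Load, Err, Retry}
A[(halt ∨ recv) U EF (EX recv)]: least fixpoint, start Z0 = Sat(EF (EX recv)) = {Load, Err, Retry}, add states in Sat(halt ∨ recv) with every successor in Z. Already a fixed point.
Sat(A[(halt ∨ recv) U EF (EX recv)]) = {Load, Err, Retry}
Load ∈ Sat(A[(halt ∨ recv) U EF (EX recv)]) = {Load, Err, Retry}, so the formula holds at Load.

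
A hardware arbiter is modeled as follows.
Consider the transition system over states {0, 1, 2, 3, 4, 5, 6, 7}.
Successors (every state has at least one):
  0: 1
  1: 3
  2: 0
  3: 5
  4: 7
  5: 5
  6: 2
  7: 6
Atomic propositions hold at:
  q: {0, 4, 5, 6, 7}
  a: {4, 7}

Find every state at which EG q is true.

{5}

EG q: greatest fixpoint, start Z0 = {0, 4, 5, 6, 7}, keep only states in Sat with some successor in Z. Z1 = {4, 5, 7}; Z2 = {4, 5}; Z3 = {5}; fixed.
Sat(EG q) = {5}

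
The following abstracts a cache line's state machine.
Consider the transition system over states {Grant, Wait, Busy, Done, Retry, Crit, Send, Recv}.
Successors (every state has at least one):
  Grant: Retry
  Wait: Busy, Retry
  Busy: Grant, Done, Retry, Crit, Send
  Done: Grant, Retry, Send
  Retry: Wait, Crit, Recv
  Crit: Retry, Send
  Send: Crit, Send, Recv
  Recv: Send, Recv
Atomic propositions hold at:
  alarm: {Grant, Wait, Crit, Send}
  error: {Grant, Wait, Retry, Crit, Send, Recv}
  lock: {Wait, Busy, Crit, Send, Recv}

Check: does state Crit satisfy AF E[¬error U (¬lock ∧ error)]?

Sat(¬error) = {Busy, Done}
Sat(¬lock) = {Grant, Done, Retry}
Sat(¬lock ∧ error) = {Grant, Retry}
E[¬error U (¬lock ∧ error)]: least fixpoint, start Z0 = Sat((¬lock ∧ error)) = {Grant, Retry}, add states in Sat(¬error) with some successor in Z. Z1 = {Grant, Busy, Done, Retry}; fixed.
Sat(E[¬error U (¬lock ∧ error)]) = {Grant, Busy, Done, Retry}
AF E[¬error U (¬lock ∧ error)]: least fixpoint, start Z0 = {Grant, Busy, Done, Retry}, add states with every successor in Z. Z1 = {Grant, Wait, Busy, Done, Retry}; fixed.
Sat(AF E[¬error U (¬lock ∧ error)]) = {Grant, Wait, Busy, Done, Retry}
Crit ∉ Sat(AF E[¬error U (¬lock ∧ error)]) = {Grant, Wait, Busy, Done, Retry}, so the formula does not hold at Crit.

No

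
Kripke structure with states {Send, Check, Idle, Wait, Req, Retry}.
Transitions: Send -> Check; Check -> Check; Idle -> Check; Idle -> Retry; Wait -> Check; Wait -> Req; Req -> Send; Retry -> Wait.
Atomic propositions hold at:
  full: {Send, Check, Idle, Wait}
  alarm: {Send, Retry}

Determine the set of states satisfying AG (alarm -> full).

Sat(alarm -> full) = {Send, Check, Idle, Wait, Req}
AG (alarm -> full): greatest fixpoint, start Z0 = {Send, Check, Idle, Wait, Req}, keep only states in Sat with every successor in Z. Z1 = {Send, Check, Wait, Req}; fixed.
Sat(AG (alarm -> full)) = {Send, Check, Wait, Req}

{Send, Check, Wait, Req}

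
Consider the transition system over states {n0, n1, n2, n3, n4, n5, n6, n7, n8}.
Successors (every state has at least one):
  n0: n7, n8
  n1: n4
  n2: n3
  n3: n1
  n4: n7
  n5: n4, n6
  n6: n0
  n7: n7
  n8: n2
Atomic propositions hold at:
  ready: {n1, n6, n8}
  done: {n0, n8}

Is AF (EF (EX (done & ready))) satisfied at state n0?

Sat(done & ready) = {n8}
Sat(EX (done & ready)) = {s : some successor in {n8}} = {n0}
EF (EX (done & ready)): least fixpoint, start Z0 = {n0}, add states with some successor in Z. Z1 = {n0, n6}; Z2 = {n0, n5, n6}; fixed.
Sat(EF (EX (done & ready))) = {n0, n5, n6}
AF (EF (EX (done & ready))): least fixpoint, start Z0 = {n0, n5, n6}, add states with every successor in Z. Already a fixed point.
Sat(AF (EF (EX (done & ready)))) = {n0, n5, n6}
n0 ∈ Sat(AF (EF (EX (done & ready)))) = {n0, n5, n6}, so the formula holds at n0.

Yes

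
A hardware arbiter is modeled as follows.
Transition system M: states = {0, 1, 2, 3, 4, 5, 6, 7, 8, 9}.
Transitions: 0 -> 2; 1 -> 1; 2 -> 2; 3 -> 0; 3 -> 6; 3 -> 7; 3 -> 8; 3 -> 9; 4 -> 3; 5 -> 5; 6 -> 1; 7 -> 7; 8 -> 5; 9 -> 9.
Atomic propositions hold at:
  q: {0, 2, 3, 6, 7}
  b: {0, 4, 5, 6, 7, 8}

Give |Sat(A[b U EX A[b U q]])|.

A[b U q]: least fixpoint, start Z0 = Sat(q) = {0, 2, 3, 6, 7}, add states in Sat(b) with every successor in Z. Z1 = {0, 2, 3, 4, 6, 7}; fixed.
Sat(A[b U q]) = {0, 2, 3, 4, 6, 7}
Sat(EX A[b U q]) = {s : some successor in {0, 2, 3, 4, 6, 7}} = {0, 2, 3, 4, 7}
A[b U EX A[b U q]]: least fixpoint, start Z0 = Sat(EX A[b U q]) = {0, 2, 3, 4, 7}, add states in Sat(b) with every successor in Z. Already a fixed point.
Sat(A[b U EX A[b U q]]) = {0, 2, 3, 4, 7}
|Sat(A[b U EX A[b U q]])| = |{0, 2, 3, 4, 7}| = 5.

5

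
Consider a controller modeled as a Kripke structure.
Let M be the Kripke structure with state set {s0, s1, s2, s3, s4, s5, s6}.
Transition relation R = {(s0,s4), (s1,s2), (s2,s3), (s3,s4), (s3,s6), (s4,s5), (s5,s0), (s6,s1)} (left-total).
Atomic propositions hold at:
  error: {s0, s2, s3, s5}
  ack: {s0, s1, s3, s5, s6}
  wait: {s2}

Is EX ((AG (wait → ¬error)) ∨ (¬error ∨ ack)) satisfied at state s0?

Yes

Sat(¬error) = {s1, s4, s6}
Sat(wait → ¬error) = {s0, s1, s3, s4, s5, s6}
AG (wait → ¬error): greatest fixpoint, start Z0 = {s0, s1, s3, s4, s5, s6}, keep only states in Sat with every successor in Z. Z1 = {s0, s3, s4, s5, s6}; Z2 = {s0, s3, s4, s5}; Z3 = {s0, s4, s5}; fixed.
Sat(AG (wait → ¬error)) = {s0, s4, s5}
Sat(¬error ∨ ack) = {s0, s1, s3, s4, s5, s6}
Sat((AG (wait → ¬error)) ∨ (¬error ∨ ack)) = {s0, s1, s3, s4, s5, s6}
Sat(EX ((AG (wait → ¬error)) ∨ (¬error ∨ ack))) = {s : some successor in {s0, s1, s3, s4, s5, s6}} = {s0, s2, s3, s4, s5, s6}
s0 ∈ Sat(EX ((AG (wait → ¬error)) ∨ (¬error ∨ ack))) = {s0, s2, s3, s4, s5, s6}, so the formula holds at s0.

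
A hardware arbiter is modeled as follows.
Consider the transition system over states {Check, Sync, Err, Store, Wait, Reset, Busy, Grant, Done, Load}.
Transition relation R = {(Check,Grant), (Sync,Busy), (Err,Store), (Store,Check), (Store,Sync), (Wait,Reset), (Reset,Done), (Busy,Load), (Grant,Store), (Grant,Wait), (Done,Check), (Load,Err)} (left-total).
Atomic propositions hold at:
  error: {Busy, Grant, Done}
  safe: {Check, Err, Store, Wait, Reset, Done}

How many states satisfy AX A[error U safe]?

7

A[error U safe]: least fixpoint, start Z0 = Sat(safe) = {Check, Err, Store, Wait, Reset, Done}, add states in Sat(error) with every successor in Z. Z1 = {Check, Err, Store, Wait, Reset, Grant, Done}; fixed.
Sat(A[error U safe]) = {Check, Err, Store, Wait, Reset, Grant, Done}
Sat(AX A[error U safe]) = {s : every successor in {Check, Err, Store, Wait, Reset, Grant, Done}} = {Check, Err, Wait, Reset, Grant, Done, Load}
|Sat(AX A[error U safe])| = |{Check, Err, Wait, Reset, Grant, Done, Load}| = 7.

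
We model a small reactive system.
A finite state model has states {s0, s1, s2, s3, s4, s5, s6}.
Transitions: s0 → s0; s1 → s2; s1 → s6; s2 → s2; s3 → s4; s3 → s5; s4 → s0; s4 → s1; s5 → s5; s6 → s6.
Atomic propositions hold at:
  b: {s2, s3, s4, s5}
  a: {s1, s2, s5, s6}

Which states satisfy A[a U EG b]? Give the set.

EG b: greatest fixpoint, start Z0 = {s2, s3, s4, s5}, keep only states in Sat with some successor in Z. Z1 = {s2, s3, s5}; fixed.
Sat(EG b) = {s2, s3, s5}
A[a U EG b]: least fixpoint, start Z0 = Sat(EG b) = {s2, s3, s5}, add states in Sat(a) with every successor in Z. Already a fixed point.
Sat(A[a U EG b]) = {s2, s3, s5}

{s2, s3, s5}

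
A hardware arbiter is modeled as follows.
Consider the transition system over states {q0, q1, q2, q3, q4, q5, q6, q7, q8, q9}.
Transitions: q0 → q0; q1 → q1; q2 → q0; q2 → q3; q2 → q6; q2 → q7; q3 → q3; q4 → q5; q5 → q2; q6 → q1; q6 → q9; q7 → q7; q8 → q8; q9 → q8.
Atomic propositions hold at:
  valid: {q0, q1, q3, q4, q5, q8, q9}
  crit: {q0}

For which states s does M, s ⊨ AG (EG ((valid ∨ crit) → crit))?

Sat(valid ∨ crit) = {q0, q1, q3, q4, q5, q8, q9}
Sat((valid ∨ crit) → crit) = {q0, q2, q6, q7}
EG ((valid ∨ crit) → crit): greatest fixpoint, start Z0 = {q0, q2, q6, q7}, keep only states in Sat with some successor in Z. Z1 = {q0, q2, q7}; fixed.
Sat(EG ((valid ∨ crit) → crit)) = {q0, q2, q7}
AG (EG ((valid ∨ crit) → crit)): greatest fixpoint, start Z0 = {q0, q2, q7}, keep only states in Sat with every successor in Z. Z1 = {q0, q7}; fixed.
Sat(AG (EG ((valid ∨ crit) → crit))) = {q0, q7}

{q0, q7}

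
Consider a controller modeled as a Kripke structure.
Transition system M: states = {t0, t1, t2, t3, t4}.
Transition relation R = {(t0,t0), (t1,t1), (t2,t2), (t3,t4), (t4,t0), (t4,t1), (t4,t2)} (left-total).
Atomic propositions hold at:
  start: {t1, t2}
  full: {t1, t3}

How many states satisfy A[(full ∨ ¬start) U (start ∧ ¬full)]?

1

Sat(¬start) = {t0, t3, t4}
Sat(full ∨ ¬start) = {t0, t1, t3, t4}
Sat(¬full) = {t0, t2, t4}
Sat(start ∧ ¬full) = {t2}
A[(full ∨ ¬start) U (start ∧ ¬full)]: least fixpoint, start Z0 = Sat((start ∧ ¬full)) = {t2}, add states in Sat(full ∨ ¬start) with every successor in Z. Already a fixed point.
Sat(A[(full ∨ ¬start) U (start ∧ ¬full)]) = {t2}
|Sat(A[(full ∨ ¬start) U (start ∧ ¬full)])| = |{t2}| = 1.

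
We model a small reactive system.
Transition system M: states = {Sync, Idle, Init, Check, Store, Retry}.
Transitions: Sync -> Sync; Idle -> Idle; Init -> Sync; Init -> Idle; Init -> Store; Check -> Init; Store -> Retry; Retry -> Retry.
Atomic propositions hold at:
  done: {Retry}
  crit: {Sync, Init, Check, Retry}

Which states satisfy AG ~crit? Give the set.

Sat(~crit) = {Idle, Store}
AG ~crit: greatest fixpoint, start Z0 = {Idle, Store}, keep only states in Sat with every successor in Z. Z1 = {Idle}; fixed.
Sat(AG ~crit) = {Idle}

{Idle}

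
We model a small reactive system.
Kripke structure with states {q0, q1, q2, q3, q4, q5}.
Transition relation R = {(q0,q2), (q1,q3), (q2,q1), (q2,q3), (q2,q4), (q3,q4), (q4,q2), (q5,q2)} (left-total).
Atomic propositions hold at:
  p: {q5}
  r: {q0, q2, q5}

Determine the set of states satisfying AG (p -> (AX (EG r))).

{q0, q1, q2, q3, q4}

EG r: greatest fixpoint, start Z0 = {q0, q2, q5}, keep only states in Sat with some successor in Z. Z1 = {q0, q5}; Z2 = ∅; fixed.
Sat(EG r) = ∅
Sat(AX (EG r)) = {s : every successor in ∅} = ∅
Sat(p -> (AX (EG r))) = {q0, q1, q2, q3, q4}
AG (p -> (AX (EG r))): greatest fixpoint, start Z0 = {q0, q1, q2, q3, q4}, keep only states in Sat with every successor in Z. Already a fixed point.
Sat(AG (p -> (AX (EG r)))) = {q0, q1, q2, q3, q4}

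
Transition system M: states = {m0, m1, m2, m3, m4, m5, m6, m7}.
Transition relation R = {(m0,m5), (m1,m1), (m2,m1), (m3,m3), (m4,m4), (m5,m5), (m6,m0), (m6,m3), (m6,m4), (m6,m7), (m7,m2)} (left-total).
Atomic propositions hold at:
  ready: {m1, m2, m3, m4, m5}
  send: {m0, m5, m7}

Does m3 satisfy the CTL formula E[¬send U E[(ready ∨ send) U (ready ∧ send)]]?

No

Sat(¬send) = {m1, m2, m3, m4, m6}
Sat(ready ∨ send) = {m0, m1, m2, m3, m4, m5, m7}
Sat(ready ∧ send) = {m5}
E[(ready ∨ send) U (ready ∧ send)]: least fixpoint, start Z0 = Sat((ready ∧ send)) = {m5}, add states in Sat(ready ∨ send) with some successor in Z. Z1 = {m0, m5}; fixed.
Sat(E[(ready ∨ send) U (ready ∧ send)]) = {m0, m5}
E[¬send U E[(ready ∨ send) U (ready ∧ send)]]: least fixpoint, start Z0 = Sat(E[(ready ∨ send) U (ready ∧ send)]) = {m0, m5}, add states in Sat(¬send) with some successor in Z. Z1 = {m0, m5, m6}; fixed.
Sat(E[¬send U E[(ready ∨ send) U (ready ∧ send)]]) = {m0, m5, m6}
m3 ∉ Sat(E[¬send U E[(ready ∨ send) U (ready ∧ send)]]) = {m0, m5, m6}, so the formula does not hold at m3.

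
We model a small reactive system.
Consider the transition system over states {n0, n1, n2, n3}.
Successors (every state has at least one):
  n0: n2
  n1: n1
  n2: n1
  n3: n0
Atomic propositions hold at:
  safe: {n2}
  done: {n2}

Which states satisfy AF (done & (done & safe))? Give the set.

Sat(done & safe) = {n2}
Sat(done & (done & safe)) = {n2}
AF (done & (done & safe)): least fixpoint, start Z0 = {n2}, add states with every successor in Z. Z1 = {n0, n2}; Z2 = {n0, n2, n3}; fixed.
Sat(AF (done & (done & safe))) = {n0, n2, n3}

{n0, n2, n3}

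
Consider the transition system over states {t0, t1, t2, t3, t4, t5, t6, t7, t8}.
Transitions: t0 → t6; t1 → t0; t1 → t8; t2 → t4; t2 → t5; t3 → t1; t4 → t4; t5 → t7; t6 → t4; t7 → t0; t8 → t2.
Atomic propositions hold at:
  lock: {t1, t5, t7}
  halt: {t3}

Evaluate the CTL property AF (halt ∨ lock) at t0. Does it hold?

Sat(halt ∨ lock) = {t1, t3, t5, t7}
AF (halt ∨ lock): least fixpoint, start Z0 = {t1, t3, t5, t7}, add states with every successor in Z. Already a fixed point.
Sat(AF (halt ∨ lock)) = {t1, t3, t5, t7}
t0 ∉ Sat(AF (halt ∨ lock)) = {t1, t3, t5, t7}, so the formula does not hold at t0.

No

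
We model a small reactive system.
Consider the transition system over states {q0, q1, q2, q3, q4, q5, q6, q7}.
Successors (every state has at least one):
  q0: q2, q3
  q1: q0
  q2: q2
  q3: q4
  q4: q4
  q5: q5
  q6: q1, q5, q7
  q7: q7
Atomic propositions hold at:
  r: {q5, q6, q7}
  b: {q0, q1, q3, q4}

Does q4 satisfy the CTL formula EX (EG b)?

EG b: greatest fixpoint, start Z0 = {q0, q1, q3, q4}, keep only states in Sat with some successor in Z. Already a fixed point.
Sat(EG b) = {q0, q1, q3, q4}
Sat(EX (EG b)) = {s : some successor in {q0, q1, q3, q4}} = {q0, q1, q3, q4, q6}
q4 ∈ Sat(EX (EG b)) = {q0, q1, q3, q4, q6}, so the formula holds at q4.

Yes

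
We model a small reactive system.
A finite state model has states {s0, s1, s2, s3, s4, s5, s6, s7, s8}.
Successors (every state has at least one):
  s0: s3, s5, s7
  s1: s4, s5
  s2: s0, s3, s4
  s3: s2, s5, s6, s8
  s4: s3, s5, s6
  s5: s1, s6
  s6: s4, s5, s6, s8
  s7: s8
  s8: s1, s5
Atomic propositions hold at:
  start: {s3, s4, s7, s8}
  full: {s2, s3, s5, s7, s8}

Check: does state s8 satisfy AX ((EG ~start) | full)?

Sat(~start) = {s0, s1, s2, s5, s6}
EG ~start: greatest fixpoint, start Z0 = {s0, s1, s2, s5, s6}, keep only states in Sat with some successor in Z. Already a fixed point.
Sat(EG ~start) = {s0, s1, s2, s5, s6}
Sat((EG ~start) | full) = {s0, s1, s2, s3, s5, s6, s7, s8}
Sat(AX ((EG ~start) | full)) = {s : every successor in {s0, s1, s2, s3, s5, s6, s7, s8}} = {s0, s3, s4, s5, s7, s8}
s8 ∈ Sat(AX ((EG ~start) | full)) = {s0, s3, s4, s5, s7, s8}, so the formula holds at s8.

Yes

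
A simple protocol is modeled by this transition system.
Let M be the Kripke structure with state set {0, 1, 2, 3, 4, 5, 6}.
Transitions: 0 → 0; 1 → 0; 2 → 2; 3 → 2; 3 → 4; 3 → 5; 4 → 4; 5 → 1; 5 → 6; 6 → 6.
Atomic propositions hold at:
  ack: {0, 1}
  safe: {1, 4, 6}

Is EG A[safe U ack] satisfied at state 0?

Yes

A[safe U ack]: least fixpoint, start Z0 = Sat(ack) = {0, 1}, add states in Sat(safe) with every successor in Z. Already a fixed point.
Sat(A[safe U ack]) = {0, 1}
EG A[safe U ack]: greatest fixpoint, start Z0 = {0, 1}, keep only states in Sat with some successor in Z. Already a fixed point.
Sat(EG A[safe U ack]) = {0, 1}
0 ∈ Sat(EG A[safe U ack]) = {0, 1}, so the formula holds at 0.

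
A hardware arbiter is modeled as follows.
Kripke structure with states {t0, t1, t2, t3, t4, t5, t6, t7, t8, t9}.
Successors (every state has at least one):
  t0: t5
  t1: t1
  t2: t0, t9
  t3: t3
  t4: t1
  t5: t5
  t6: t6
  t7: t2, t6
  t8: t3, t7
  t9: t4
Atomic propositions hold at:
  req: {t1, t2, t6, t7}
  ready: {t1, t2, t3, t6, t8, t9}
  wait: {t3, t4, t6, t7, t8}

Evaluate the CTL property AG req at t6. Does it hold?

AG req: greatest fixpoint, start Z0 = {t1, t2, t6, t7}, keep only states in Sat with every successor in Z. Z1 = {t1, t6, t7}; Z2 = {t1, t6}; fixed.
Sat(AG req) = {t1, t6}
t6 ∈ Sat(AG req) = {t1, t6}, so the formula holds at t6.

Yes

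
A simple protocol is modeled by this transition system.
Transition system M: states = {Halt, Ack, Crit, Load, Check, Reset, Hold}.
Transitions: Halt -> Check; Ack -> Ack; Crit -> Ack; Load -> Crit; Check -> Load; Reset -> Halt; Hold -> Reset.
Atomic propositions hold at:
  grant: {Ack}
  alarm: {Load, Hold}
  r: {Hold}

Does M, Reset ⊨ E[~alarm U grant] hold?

No

Sat(~alarm) = {Halt, Ack, Crit, Check, Reset}
E[~alarm U grant]: least fixpoint, start Z0 = Sat(grant) = {Ack}, add states in Sat(~alarm) with some successor in Z. Z1 = {Ack, Crit}; fixed.
Sat(E[~alarm U grant]) = {Ack, Crit}
Reset ∉ Sat(E[~alarm U grant]) = {Ack, Crit}, so the formula does not hold at Reset.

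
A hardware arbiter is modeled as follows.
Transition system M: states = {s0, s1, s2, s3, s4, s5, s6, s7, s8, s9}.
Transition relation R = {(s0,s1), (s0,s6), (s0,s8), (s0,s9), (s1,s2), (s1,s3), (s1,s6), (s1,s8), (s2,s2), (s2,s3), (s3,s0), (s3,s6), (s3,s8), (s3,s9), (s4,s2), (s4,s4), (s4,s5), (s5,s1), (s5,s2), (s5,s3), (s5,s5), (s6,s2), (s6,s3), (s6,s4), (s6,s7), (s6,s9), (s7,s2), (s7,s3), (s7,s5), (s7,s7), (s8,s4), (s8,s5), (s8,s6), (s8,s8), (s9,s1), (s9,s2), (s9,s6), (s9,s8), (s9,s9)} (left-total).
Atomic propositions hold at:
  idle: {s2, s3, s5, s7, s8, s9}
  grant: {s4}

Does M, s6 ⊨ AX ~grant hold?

No

Sat(~grant) = {s0, s1, s2, s3, s5, s6, s7, s8, s9}
Sat(AX ~grant) = {s : every successor in {s0, s1, s2, s3, s5, s6, s7, s8, s9}} = {s0, s1, s2, s3, s5, s7, s9}
s6 ∉ Sat(AX ~grant) = {s0, s1, s2, s3, s5, s7, s9}, so the formula does not hold at s6.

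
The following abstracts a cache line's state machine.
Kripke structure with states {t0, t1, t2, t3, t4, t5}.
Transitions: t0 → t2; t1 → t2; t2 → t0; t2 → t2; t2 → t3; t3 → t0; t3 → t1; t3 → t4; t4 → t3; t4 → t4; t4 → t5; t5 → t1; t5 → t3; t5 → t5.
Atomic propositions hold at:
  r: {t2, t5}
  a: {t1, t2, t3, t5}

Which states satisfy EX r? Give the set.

Sat(EX r) = {s : some successor in {t2, t5}} = {t0, t1, t2, t4, t5}

{t0, t1, t2, t4, t5}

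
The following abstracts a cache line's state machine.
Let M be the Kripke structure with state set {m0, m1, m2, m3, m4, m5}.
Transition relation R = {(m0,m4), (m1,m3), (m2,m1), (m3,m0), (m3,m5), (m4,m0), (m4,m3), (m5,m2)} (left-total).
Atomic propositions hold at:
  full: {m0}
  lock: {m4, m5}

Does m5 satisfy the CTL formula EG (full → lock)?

Yes

Sat(full → lock) = {m1, m2, m3, m4, m5}
EG (full → lock): greatest fixpoint, start Z0 = {m1, m2, m3, m4, m5}, keep only states in Sat with some successor in Z. Already a fixed point.
Sat(EG (full → lock)) = {m1, m2, m3, m4, m5}
m5 ∈ Sat(EG (full → lock)) = {m1, m2, m3, m4, m5}, so the formula holds at m5.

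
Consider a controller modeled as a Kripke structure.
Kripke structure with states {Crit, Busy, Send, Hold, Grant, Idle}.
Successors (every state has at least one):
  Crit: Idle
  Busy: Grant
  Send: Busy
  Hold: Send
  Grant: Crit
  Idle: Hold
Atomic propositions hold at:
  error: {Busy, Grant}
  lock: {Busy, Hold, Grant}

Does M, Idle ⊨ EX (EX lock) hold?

No

Sat(EX lock) = {s : some successor in {Busy, Hold, Grant}} = {Busy, Send, Idle}
Sat(EX (EX lock)) = {s : some successor in {Busy, Send, Idle}} = {Crit, Send, Hold}
Idle ∉ Sat(EX (EX lock)) = {Crit, Send, Hold}, so the formula does not hold at Idle.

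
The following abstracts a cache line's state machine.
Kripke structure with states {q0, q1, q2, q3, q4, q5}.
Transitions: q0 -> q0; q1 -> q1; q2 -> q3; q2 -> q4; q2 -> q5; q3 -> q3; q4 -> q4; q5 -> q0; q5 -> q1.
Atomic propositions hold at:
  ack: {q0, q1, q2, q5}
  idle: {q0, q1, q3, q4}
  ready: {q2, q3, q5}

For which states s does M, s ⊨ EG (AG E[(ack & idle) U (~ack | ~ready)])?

{q0, q1, q3, q4}

Sat(ack & idle) = {q0, q1}
Sat(~ack) = {q3, q4}
Sat(~ready) = {q0, q1, q4}
Sat(~ack | ~ready) = {q0, q1, q3, q4}
E[(ack & idle) U (~ack | ~ready)]: least fixpoint, start Z0 = Sat((~ack | ~ready)) = {q0, q1, q3, q4}, add states in Sat(ack & idle) with some successor in Z. Already a fixed point.
Sat(E[(ack & idle) U (~ack | ~ready)]) = {q0, q1, q3, q4}
AG E[(ack & idle) U (~ack | ~ready)]: greatest fixpoint, start Z0 = {q0, q1, q3, q4}, keep only states in Sat with every successor in Z. Already a fixed point.
Sat(AG E[(ack & idle) U (~ack | ~ready)]) = {q0, q1, q3, q4}
EG (AG E[(ack & idle) U (~ack | ~ready)]): greatest fixpoint, start Z0 = {q0, q1, q3, q4}, keep only states in Sat with some successor in Z. Already a fixed point.
Sat(EG (AG E[(ack & idle) U (~ack | ~ready)])) = {q0, q1, q3, q4}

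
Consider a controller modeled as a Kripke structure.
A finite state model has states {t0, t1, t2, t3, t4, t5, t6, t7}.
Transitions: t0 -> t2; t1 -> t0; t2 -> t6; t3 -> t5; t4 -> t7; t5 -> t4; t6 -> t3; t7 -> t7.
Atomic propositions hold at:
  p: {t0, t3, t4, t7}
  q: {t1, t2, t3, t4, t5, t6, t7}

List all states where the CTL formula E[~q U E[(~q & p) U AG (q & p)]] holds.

Sat(~q) = {t0}
Sat(~q & p) = {t0}
Sat(q & p) = {t3, t4, t7}
AG (q & p): greatest fixpoint, start Z0 = {t3, t4, t7}, keep only states in Sat with every successor in Z. Z1 = {t4, t7}; fixed.
Sat(AG (q & p)) = {t4, t7}
E[(~q & p) U AG (q & p)]: least fixpoint, start Z0 = Sat(AG (q & p)) = {t4, t7}, add states in Sat(~q & p) with some successor in Z. Already a fixed point.
Sat(E[(~q & p) U AG (q & p)]) = {t4, t7}
E[~q U E[(~q & p) U AG (q & p)]]: least fixpoint, start Z0 = Sat(E[(~q & p) U AG (q & p)]) = {t4, t7}, add states in Sat(~q) with some successor in Z. Already a fixed point.
Sat(E[~q U E[(~q & p) U AG (q & p)]]) = {t4, t7}

{t4, t7}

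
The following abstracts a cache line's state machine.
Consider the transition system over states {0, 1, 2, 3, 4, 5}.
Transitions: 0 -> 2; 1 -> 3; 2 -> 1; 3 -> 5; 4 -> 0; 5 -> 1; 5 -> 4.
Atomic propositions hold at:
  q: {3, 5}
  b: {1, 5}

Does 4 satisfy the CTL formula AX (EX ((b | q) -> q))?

Sat(b | q) = {1, 3, 5}
Sat((b | q) -> q) = {0, 2, 3, 4, 5}
Sat(EX ((b | q) -> q)) = {s : some successor in {0, 2, 3, 4, 5}} = {0, 1, 3, 4, 5}
Sat(AX (EX ((b | q) -> q))) = {s : every successor in {0, 1, 3, 4, 5}} = {1, 2, 3, 4, 5}
4 ∈ Sat(AX (EX ((b | q) -> q))) = {1, 2, 3, 4, 5}, so the formula holds at 4.

Yes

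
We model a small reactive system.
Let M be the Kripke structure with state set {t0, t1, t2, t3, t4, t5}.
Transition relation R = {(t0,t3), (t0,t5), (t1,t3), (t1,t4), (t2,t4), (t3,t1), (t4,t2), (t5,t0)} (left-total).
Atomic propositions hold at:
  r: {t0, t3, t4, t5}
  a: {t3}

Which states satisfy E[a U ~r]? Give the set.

{t1, t2, t3}

Sat(~r) = {t1, t2}
E[a U ~r]: least fixpoint, start Z0 = Sat(~r) = {t1, t2}, add states in Sat(a) with some successor in Z. Z1 = {t1, t2, t3}; fixed.
Sat(E[a U ~r]) = {t1, t2, t3}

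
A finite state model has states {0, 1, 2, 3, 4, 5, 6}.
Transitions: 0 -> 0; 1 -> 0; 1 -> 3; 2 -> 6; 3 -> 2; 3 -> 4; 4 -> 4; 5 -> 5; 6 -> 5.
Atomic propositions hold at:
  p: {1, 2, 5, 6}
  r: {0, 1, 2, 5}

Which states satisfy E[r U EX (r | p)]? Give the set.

{0, 1, 2, 3, 5, 6}

Sat(r | p) = {0, 1, 2, 5, 6}
Sat(EX (r | p)) = {s : some successor in {0, 1, 2, 5, 6}} = {0, 1, 2, 3, 5, 6}
E[r U EX (r | p)]: least fixpoint, start Z0 = Sat(EX (r | p)) = {0, 1, 2, 3, 5, 6}, add states in Sat(r) with some successor in Z. Already a fixed point.
Sat(E[r U EX (r | p)]) = {0, 1, 2, 3, 5, 6}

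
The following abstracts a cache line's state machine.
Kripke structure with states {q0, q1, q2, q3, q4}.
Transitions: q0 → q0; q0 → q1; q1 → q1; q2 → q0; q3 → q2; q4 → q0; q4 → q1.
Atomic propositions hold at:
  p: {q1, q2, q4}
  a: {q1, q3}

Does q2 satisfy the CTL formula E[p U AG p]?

No

AG p: greatest fixpoint, start Z0 = {q1, q2, q4}, keep only states in Sat with every successor in Z. Z1 = {q1}; fixed.
Sat(AG p) = {q1}
E[p U AG p]: least fixpoint, start Z0 = Sat(AG p) = {q1}, add states in Sat(p) with some successor in Z. Z1 = {q1, q4}; fixed.
Sat(E[p U AG p]) = {q1, q4}
q2 ∉ Sat(E[p U AG p]) = {q1, q4}, so the formula does not hold at q2.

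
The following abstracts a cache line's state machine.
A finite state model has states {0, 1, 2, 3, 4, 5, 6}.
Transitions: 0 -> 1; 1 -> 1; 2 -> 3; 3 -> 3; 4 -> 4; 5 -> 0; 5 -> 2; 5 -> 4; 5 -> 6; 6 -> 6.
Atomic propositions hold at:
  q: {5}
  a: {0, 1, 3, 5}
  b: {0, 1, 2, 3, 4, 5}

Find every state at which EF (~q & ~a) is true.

Sat(~q) = {0, 1, 2, 3, 4, 6}
Sat(~a) = {2, 4, 6}
Sat(~q & ~a) = {2, 4, 6}
EF (~q & ~a): least fixpoint, start Z0 = {2, 4, 6}, add states with some successor in Z. Z1 = {2, 4, 5, 6}; fixed.
Sat(EF (~q & ~a)) = {2, 4, 5, 6}

{2, 4, 5, 6}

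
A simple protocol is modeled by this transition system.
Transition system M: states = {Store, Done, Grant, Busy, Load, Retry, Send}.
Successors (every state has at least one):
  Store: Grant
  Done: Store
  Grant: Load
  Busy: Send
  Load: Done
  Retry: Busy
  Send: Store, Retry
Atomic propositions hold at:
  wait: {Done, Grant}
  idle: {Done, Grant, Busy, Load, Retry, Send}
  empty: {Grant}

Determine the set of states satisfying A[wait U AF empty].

{Store, Done, Grant, Load}

AF empty: least fixpoint, start Z0 = {Grant}, add states with every successor in Z. Z1 = {Store, Grant}; Z2 = {Store, Done, Grant}; Z3 = {Store, Done, Grant, Load}; fixed.
Sat(AF empty) = {Store, Done, Grant, Load}
A[wait U AF empty]: least fixpoint, start Z0 = Sat(AF empty) = {Store, Done, Grant, Load}, add states in Sat(wait) with every successor in Z. Already a fixed point.
Sat(A[wait U AF empty]) = {Store, Done, Grant, Load}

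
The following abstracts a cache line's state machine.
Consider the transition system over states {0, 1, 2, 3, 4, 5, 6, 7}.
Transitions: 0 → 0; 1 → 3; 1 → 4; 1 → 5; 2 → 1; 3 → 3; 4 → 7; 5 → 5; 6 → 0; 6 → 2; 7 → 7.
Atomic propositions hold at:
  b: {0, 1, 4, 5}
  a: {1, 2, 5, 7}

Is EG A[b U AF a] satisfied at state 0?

AF a: least fixpoint, start Z0 = {1, 2, 5, 7}, add states with every successor in Z. Z1 = {1, 2, 4, 5, 7}; fixed.
Sat(AF a) = {1, 2, 4, 5, 7}
A[b U AF a]: least fixpoint, start Z0 = Sat(AF a) = {1, 2, 4, 5, 7}, add states in Sat(b) with every successor in Z. Already a fixed point.
Sat(A[b U AF a]) = {1, 2, 4, 5, 7}
EG A[b U AF a]: greatest fixpoint, start Z0 = {1, 2, 4, 5, 7}, keep only states in Sat with some successor in Z. Already a fixed point.
Sat(EG A[b U AF a]) = {1, 2, 4, 5, 7}
0 ∉ Sat(EG A[b U AF a]) = {1, 2, 4, 5, 7}, so the formula does not hold at 0.

No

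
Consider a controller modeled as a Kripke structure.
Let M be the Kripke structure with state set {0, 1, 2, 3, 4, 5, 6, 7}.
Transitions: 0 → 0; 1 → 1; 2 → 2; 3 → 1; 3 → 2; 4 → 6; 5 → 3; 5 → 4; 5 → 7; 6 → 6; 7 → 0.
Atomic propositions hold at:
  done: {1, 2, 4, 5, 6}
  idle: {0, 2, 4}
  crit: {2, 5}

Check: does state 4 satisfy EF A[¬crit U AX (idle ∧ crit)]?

Sat(¬crit) = {0, 1, 3, 4, 6, 7}
Sat(idle ∧ crit) = {2}
Sat(AX (idle ∧ crit)) = {s : every successor in {2}} = {2}
A[¬crit U AX (idle ∧ crit)]: least fixpoint, start Z0 = Sat(AX (idle ∧ crit)) = {2}, add states in Sat(¬crit) with every successor in Z. Already a fixed point.
Sat(A[¬crit U AX (idle ∧ crit)]) = {2}
EF A[¬crit U AX (idle ∧ crit)]: least fixpoint, start Z0 = {2}, add states with some successor in Z. Z1 = {2, 3}; Z2 = {2, 3, 5}; fixed.
Sat(EF A[¬crit U AX (idle ∧ crit)]) = {2, 3, 5}
4 ∉ Sat(EF A[¬crit U AX (idle ∧ crit)]) = {2, 3, 5}, so the formula does not hold at 4.

No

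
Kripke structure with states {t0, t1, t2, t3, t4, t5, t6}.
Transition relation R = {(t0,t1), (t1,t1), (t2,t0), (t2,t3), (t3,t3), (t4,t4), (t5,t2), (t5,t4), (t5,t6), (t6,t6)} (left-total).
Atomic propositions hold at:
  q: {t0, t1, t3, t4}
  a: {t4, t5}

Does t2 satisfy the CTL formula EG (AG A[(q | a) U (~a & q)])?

No

Sat(q | a) = {t0, t1, t3, t4, t5}
Sat(~a) = {t0, t1, t2, t3, t6}
Sat(~a & q) = {t0, t1, t3}
A[(q | a) U (~a & q)]: least fixpoint, start Z0 = Sat((~a & q)) = {t0, t1, t3}, add states in Sat(q | a) with every successor in Z. Already a fixed point.
Sat(A[(q | a) U (~a & q)]) = {t0, t1, t3}
AG A[(q | a) U (~a & q)]: greatest fixpoint, start Z0 = {t0, t1, t3}, keep only states in Sat with every successor in Z. Already a fixed point.
Sat(AG A[(q | a) U (~a & q)]) = {t0, t1, t3}
EG (AG A[(q | a) U (~a & q)]): greatest fixpoint, start Z0 = {t0, t1, t3}, keep only states in Sat with some successor in Z. Already a fixed point.
Sat(EG (AG A[(q | a) U (~a & q)])) = {t0, t1, t3}
t2 ∉ Sat(EG (AG A[(q | a) U (~a & q)])) = {t0, t1, t3}, so the formula does not hold at t2.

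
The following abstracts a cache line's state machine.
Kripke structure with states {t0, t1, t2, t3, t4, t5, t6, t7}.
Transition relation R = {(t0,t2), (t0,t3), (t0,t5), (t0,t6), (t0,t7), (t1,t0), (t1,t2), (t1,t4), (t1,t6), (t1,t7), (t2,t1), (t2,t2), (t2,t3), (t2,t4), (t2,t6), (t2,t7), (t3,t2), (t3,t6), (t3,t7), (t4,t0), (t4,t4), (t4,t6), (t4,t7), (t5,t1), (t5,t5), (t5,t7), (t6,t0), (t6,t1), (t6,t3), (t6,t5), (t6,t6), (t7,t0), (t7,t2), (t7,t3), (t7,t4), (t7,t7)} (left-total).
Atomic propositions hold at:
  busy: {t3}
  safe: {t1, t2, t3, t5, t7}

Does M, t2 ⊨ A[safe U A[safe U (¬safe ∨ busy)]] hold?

No

Sat(¬safe) = {t0, t4, t6}
Sat(¬safe ∨ busy) = {t0, t3, t4, t6}
A[safe U (¬safe ∨ busy)]: least fixpoint, start Z0 = Sat((¬safe ∨ busy)) = {t0, t3, t4, t6}, add states in Sat(safe) with every successor in Z. Already a fixed point.
Sat(A[safe U (¬safe ∨ busy)]) = {t0, t3, t4, t6}
A[safe U A[safe U (¬safe ∨ busy)]]: least fixpoint, start Z0 = Sat(A[safe U (¬safe ∨ busy)]) = {t0, t3, t4, t6}, add states in Sat(safe) with every successor in Z. Already a fixed point.
Sat(A[safe U A[safe U (¬safe ∨ busy)]]) = {t0, t3, t4, t6}
t2 ∉ Sat(A[safe U A[safe U (¬safe ∨ busy)]]) = {t0, t3, t4, t6}, so the formula does not hold at t2.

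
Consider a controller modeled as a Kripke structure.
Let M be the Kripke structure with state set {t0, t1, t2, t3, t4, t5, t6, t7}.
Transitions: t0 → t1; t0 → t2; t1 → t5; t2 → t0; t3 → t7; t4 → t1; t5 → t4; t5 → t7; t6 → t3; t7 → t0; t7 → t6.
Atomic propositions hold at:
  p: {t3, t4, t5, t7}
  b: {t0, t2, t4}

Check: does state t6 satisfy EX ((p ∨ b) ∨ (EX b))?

Yes

Sat(p ∨ b) = {t0, t2, t3, t4, t5, t7}
Sat(EX b) = {s : some successor in {t0, t2, t4}} = {t0, t2, t5, t7}
Sat((p ∨ b) ∨ (EX b)) = {t0, t2, t3, t4, t5, t7}
Sat(EX ((p ∨ b) ∨ (EX b))) = {s : some successor in {t0, t2, t3, t4, t5, t7}} = {t0, t1, t2, t3, t5, t6, t7}
t6 ∈ Sat(EX ((p ∨ b) ∨ (EX b))) = {t0, t1, t2, t3, t5, t6, t7}, so the formula holds at t6.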